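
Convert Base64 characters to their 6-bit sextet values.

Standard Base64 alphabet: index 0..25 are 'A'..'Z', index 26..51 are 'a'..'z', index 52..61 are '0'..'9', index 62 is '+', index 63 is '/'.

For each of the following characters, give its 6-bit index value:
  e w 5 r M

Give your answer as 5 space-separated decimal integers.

Answer: 30 48 57 43 12

Derivation:
'e': a..z range, 26 + ord('e') − ord('a') = 30
'w': a..z range, 26 + ord('w') − ord('a') = 48
'5': 0..9 range, 52 + ord('5') − ord('0') = 57
'r': a..z range, 26 + ord('r') − ord('a') = 43
'M': A..Z range, ord('M') − ord('A') = 12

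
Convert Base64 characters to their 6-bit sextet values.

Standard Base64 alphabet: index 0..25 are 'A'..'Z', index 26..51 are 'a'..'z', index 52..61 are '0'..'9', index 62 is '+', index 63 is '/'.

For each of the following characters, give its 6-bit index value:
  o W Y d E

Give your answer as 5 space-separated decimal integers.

'o': a..z range, 26 + ord('o') − ord('a') = 40
'W': A..Z range, ord('W') − ord('A') = 22
'Y': A..Z range, ord('Y') − ord('A') = 24
'd': a..z range, 26 + ord('d') − ord('a') = 29
'E': A..Z range, ord('E') − ord('A') = 4

Answer: 40 22 24 29 4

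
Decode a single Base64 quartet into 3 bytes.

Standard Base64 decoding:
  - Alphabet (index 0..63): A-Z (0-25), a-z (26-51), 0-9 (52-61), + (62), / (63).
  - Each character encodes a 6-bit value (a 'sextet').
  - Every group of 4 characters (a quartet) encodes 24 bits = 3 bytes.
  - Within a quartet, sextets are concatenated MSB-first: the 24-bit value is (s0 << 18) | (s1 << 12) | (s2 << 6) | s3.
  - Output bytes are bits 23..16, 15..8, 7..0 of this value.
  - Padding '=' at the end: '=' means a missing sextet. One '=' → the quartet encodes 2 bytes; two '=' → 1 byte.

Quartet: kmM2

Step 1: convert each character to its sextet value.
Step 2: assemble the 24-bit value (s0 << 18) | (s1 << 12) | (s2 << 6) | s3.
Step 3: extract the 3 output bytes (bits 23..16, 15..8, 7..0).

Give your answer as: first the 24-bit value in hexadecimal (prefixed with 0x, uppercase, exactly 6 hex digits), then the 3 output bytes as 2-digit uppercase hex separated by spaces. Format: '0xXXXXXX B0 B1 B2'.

Sextets: k=36, m=38, M=12, 2=54
24-bit: (36<<18) | (38<<12) | (12<<6) | 54
      = 0x900000 | 0x026000 | 0x000300 | 0x000036
      = 0x926336
Bytes: (v>>16)&0xFF=92, (v>>8)&0xFF=63, v&0xFF=36

Answer: 0x926336 92 63 36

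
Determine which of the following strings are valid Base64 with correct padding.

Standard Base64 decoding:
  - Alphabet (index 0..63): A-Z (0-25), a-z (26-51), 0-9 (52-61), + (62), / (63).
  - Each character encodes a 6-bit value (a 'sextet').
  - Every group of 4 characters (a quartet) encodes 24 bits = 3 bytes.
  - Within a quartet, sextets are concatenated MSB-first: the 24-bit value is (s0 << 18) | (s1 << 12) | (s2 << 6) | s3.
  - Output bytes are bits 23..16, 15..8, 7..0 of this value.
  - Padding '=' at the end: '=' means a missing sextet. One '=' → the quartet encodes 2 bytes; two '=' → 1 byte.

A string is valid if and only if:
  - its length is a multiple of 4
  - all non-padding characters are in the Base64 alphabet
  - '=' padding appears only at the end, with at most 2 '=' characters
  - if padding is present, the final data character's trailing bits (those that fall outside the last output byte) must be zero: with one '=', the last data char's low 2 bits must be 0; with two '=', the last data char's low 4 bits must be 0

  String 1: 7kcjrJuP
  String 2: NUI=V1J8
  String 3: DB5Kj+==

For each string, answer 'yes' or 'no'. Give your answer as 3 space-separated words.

Answer: yes no no

Derivation:
String 1: '7kcjrJuP' → valid
String 2: 'NUI=V1J8' → invalid (bad char(s): ['=']; '=' in middle)
String 3: 'DB5Kj+==' → invalid (bad trailing bits)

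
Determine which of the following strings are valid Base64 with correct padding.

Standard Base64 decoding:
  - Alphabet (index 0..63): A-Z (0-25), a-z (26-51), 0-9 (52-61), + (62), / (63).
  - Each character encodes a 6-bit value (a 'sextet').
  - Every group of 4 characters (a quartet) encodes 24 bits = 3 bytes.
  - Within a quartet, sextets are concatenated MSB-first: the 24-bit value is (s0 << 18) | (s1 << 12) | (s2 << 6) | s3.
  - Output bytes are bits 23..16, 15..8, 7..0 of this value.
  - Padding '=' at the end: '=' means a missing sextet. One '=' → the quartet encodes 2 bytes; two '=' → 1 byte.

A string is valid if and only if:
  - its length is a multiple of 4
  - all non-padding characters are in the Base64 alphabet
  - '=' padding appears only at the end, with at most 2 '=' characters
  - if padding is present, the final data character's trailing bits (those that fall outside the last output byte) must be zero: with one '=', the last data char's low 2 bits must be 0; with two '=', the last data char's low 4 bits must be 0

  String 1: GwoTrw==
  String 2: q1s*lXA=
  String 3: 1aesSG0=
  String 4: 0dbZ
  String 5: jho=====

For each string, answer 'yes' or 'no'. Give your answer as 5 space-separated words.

String 1: 'GwoTrw==' → valid
String 2: 'q1s*lXA=' → invalid (bad char(s): ['*'])
String 3: '1aesSG0=' → valid
String 4: '0dbZ' → valid
String 5: 'jho=====' → invalid (5 pad chars (max 2))

Answer: yes no yes yes no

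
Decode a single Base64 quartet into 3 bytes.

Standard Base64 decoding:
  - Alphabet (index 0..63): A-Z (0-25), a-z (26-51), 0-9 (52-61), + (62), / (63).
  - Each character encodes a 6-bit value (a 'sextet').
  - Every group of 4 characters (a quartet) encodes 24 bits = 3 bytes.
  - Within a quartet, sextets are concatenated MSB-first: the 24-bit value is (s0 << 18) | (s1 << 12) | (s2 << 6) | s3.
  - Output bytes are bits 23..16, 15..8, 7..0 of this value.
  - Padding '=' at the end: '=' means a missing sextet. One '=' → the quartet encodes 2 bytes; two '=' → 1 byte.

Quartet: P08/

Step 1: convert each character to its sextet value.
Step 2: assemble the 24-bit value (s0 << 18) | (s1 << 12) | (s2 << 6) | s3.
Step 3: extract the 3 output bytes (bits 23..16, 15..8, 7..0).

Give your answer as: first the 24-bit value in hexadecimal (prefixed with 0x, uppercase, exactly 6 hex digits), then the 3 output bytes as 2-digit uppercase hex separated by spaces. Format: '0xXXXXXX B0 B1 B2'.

Answer: 0x3F4F3F 3F 4F 3F

Derivation:
Sextets: P=15, 0=52, 8=60, /=63
24-bit: (15<<18) | (52<<12) | (60<<6) | 63
      = 0x3C0000 | 0x034000 | 0x000F00 | 0x00003F
      = 0x3F4F3F
Bytes: (v>>16)&0xFF=3F, (v>>8)&0xFF=4F, v&0xFF=3F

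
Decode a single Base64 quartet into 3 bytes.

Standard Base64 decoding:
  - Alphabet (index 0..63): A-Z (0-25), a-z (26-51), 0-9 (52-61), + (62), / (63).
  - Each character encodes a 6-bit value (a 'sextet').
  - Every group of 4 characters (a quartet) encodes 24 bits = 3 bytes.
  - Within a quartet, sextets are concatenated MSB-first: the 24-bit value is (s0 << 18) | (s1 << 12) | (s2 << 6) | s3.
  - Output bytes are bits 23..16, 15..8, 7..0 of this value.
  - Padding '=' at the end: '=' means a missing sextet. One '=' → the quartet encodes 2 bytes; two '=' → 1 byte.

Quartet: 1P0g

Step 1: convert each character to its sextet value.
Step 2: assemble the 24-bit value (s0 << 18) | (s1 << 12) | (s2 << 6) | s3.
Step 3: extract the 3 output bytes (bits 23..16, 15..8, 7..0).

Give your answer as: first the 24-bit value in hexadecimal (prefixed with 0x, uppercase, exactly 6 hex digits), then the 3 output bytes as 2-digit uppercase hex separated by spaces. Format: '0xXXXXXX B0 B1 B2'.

Answer: 0xD4FD20 D4 FD 20

Derivation:
Sextets: 1=53, P=15, 0=52, g=32
24-bit: (53<<18) | (15<<12) | (52<<6) | 32
      = 0xD40000 | 0x00F000 | 0x000D00 | 0x000020
      = 0xD4FD20
Bytes: (v>>16)&0xFF=D4, (v>>8)&0xFF=FD, v&0xFF=20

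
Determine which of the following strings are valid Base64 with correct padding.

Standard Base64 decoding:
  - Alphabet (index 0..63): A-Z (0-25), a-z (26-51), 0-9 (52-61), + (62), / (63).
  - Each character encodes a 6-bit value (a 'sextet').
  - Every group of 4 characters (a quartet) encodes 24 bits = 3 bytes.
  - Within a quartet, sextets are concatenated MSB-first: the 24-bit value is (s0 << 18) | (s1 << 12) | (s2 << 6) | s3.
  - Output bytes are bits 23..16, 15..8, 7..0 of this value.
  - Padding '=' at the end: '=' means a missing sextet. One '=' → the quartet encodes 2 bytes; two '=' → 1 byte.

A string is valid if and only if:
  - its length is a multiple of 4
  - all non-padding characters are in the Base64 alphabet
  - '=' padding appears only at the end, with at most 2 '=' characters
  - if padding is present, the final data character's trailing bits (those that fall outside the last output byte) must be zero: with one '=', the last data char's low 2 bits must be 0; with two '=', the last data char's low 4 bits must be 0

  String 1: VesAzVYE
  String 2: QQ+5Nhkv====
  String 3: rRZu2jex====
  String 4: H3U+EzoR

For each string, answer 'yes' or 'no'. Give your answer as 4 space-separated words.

Answer: yes no no yes

Derivation:
String 1: 'VesAzVYE' → valid
String 2: 'QQ+5Nhkv====' → invalid (4 pad chars (max 2))
String 3: 'rRZu2jex====' → invalid (4 pad chars (max 2))
String 4: 'H3U+EzoR' → valid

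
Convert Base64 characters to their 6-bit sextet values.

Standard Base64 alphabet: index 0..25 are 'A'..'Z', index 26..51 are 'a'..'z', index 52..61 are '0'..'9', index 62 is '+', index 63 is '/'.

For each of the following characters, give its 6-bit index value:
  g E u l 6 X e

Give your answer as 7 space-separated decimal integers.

'g': a..z range, 26 + ord('g') − ord('a') = 32
'E': A..Z range, ord('E') − ord('A') = 4
'u': a..z range, 26 + ord('u') − ord('a') = 46
'l': a..z range, 26 + ord('l') − ord('a') = 37
'6': 0..9 range, 52 + ord('6') − ord('0') = 58
'X': A..Z range, ord('X') − ord('A') = 23
'e': a..z range, 26 + ord('e') − ord('a') = 30

Answer: 32 4 46 37 58 23 30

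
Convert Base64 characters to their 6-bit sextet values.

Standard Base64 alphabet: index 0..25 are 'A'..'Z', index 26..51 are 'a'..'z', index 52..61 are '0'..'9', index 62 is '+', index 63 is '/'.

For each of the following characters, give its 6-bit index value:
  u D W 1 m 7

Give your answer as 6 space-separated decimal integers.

Answer: 46 3 22 53 38 59

Derivation:
'u': a..z range, 26 + ord('u') − ord('a') = 46
'D': A..Z range, ord('D') − ord('A') = 3
'W': A..Z range, ord('W') − ord('A') = 22
'1': 0..9 range, 52 + ord('1') − ord('0') = 53
'm': a..z range, 26 + ord('m') − ord('a') = 38
'7': 0..9 range, 52 + ord('7') − ord('0') = 59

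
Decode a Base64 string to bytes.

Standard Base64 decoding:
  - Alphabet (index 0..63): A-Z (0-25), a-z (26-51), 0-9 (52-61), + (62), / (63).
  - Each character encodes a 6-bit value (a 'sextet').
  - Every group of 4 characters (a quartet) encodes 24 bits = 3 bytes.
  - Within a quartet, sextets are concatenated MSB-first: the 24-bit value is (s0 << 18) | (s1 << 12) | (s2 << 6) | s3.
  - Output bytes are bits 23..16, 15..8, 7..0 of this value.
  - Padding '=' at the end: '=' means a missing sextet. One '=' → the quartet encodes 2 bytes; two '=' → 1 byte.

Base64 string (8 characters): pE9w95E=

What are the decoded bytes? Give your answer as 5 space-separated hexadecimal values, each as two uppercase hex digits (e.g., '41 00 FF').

After char 0 ('p'=41): chars_in_quartet=1 acc=0x29 bytes_emitted=0
After char 1 ('E'=4): chars_in_quartet=2 acc=0xA44 bytes_emitted=0
After char 2 ('9'=61): chars_in_quartet=3 acc=0x2913D bytes_emitted=0
After char 3 ('w'=48): chars_in_quartet=4 acc=0xA44F70 -> emit A4 4F 70, reset; bytes_emitted=3
After char 4 ('9'=61): chars_in_quartet=1 acc=0x3D bytes_emitted=3
After char 5 ('5'=57): chars_in_quartet=2 acc=0xF79 bytes_emitted=3
After char 6 ('E'=4): chars_in_quartet=3 acc=0x3DE44 bytes_emitted=3
Padding '=': partial quartet acc=0x3DE44 -> emit F7 91; bytes_emitted=5

Answer: A4 4F 70 F7 91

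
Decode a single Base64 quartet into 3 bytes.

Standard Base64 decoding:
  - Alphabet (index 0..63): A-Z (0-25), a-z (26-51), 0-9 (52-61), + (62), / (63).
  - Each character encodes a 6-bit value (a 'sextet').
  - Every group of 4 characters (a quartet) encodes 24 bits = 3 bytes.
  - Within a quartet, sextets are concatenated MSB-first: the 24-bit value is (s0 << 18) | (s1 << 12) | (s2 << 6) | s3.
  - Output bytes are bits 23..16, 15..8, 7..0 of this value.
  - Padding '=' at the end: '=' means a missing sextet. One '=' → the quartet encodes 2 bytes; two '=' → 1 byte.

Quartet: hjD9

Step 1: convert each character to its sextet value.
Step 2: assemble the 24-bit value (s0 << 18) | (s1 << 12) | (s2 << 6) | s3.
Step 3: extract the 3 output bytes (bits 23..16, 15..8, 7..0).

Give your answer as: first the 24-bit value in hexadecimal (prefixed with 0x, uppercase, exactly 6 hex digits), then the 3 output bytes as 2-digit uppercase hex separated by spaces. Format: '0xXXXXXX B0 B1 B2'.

Answer: 0x8630FD 86 30 FD

Derivation:
Sextets: h=33, j=35, D=3, 9=61
24-bit: (33<<18) | (35<<12) | (3<<6) | 61
      = 0x840000 | 0x023000 | 0x0000C0 | 0x00003D
      = 0x8630FD
Bytes: (v>>16)&0xFF=86, (v>>8)&0xFF=30, v&0xFF=FD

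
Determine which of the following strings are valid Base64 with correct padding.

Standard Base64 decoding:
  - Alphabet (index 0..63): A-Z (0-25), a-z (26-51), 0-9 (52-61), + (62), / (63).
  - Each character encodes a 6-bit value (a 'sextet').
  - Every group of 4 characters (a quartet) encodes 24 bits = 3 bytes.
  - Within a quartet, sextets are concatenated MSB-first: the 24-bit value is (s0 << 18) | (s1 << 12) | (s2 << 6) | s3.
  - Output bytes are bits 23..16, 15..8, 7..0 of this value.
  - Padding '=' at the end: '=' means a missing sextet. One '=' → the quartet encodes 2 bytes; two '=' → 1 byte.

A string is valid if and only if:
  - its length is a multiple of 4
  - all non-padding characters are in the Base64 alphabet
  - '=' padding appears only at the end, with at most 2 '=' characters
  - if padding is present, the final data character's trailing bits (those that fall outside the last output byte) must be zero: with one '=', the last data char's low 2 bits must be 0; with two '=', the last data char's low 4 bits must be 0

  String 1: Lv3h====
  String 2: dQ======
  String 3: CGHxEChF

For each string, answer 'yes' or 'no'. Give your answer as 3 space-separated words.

Answer: no no yes

Derivation:
String 1: 'Lv3h====' → invalid (4 pad chars (max 2))
String 2: 'dQ======' → invalid (6 pad chars (max 2))
String 3: 'CGHxEChF' → valid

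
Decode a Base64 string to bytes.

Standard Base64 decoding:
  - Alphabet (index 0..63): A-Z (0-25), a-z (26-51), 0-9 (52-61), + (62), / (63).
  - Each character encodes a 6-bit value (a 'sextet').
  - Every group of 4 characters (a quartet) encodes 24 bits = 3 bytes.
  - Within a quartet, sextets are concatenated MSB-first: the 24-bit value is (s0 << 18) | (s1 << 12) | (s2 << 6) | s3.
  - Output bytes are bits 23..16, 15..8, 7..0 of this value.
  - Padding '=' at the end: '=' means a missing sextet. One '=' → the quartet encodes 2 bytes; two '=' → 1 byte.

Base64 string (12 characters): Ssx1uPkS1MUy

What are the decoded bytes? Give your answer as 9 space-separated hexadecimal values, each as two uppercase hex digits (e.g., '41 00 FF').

Answer: 4A CC 75 B8 F9 12 D4 C5 32

Derivation:
After char 0 ('S'=18): chars_in_quartet=1 acc=0x12 bytes_emitted=0
After char 1 ('s'=44): chars_in_quartet=2 acc=0x4AC bytes_emitted=0
After char 2 ('x'=49): chars_in_quartet=3 acc=0x12B31 bytes_emitted=0
After char 3 ('1'=53): chars_in_quartet=4 acc=0x4ACC75 -> emit 4A CC 75, reset; bytes_emitted=3
After char 4 ('u'=46): chars_in_quartet=1 acc=0x2E bytes_emitted=3
After char 5 ('P'=15): chars_in_quartet=2 acc=0xB8F bytes_emitted=3
After char 6 ('k'=36): chars_in_quartet=3 acc=0x2E3E4 bytes_emitted=3
After char 7 ('S'=18): chars_in_quartet=4 acc=0xB8F912 -> emit B8 F9 12, reset; bytes_emitted=6
After char 8 ('1'=53): chars_in_quartet=1 acc=0x35 bytes_emitted=6
After char 9 ('M'=12): chars_in_quartet=2 acc=0xD4C bytes_emitted=6
After char 10 ('U'=20): chars_in_quartet=3 acc=0x35314 bytes_emitted=6
After char 11 ('y'=50): chars_in_quartet=4 acc=0xD4C532 -> emit D4 C5 32, reset; bytes_emitted=9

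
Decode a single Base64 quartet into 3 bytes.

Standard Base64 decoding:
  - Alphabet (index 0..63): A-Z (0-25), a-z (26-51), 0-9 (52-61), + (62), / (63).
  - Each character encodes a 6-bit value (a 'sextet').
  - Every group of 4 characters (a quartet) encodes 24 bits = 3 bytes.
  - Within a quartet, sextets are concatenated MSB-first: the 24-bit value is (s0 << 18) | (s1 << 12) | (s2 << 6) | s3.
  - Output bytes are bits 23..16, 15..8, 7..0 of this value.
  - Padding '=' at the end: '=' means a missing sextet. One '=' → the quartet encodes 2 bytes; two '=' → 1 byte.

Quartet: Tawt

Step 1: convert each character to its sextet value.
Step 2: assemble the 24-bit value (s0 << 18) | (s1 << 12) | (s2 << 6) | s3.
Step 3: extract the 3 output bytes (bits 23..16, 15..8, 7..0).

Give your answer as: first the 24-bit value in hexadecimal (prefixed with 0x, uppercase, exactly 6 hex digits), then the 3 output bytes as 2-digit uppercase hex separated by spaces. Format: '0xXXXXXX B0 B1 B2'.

Answer: 0x4DAC2D 4D AC 2D

Derivation:
Sextets: T=19, a=26, w=48, t=45
24-bit: (19<<18) | (26<<12) | (48<<6) | 45
      = 0x4C0000 | 0x01A000 | 0x000C00 | 0x00002D
      = 0x4DAC2D
Bytes: (v>>16)&0xFF=4D, (v>>8)&0xFF=AC, v&0xFF=2D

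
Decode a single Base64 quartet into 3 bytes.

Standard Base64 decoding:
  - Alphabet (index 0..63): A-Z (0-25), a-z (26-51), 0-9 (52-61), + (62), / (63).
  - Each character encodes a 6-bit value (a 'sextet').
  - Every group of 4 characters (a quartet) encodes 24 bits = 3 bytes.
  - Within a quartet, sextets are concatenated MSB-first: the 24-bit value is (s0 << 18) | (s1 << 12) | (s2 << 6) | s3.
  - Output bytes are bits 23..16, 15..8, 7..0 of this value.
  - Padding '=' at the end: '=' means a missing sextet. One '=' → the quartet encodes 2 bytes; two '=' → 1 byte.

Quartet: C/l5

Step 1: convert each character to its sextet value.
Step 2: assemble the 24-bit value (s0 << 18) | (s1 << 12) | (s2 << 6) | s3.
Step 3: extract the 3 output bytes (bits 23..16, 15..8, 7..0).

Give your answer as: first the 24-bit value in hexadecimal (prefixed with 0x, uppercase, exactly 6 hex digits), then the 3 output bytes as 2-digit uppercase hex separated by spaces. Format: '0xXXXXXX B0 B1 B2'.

Sextets: C=2, /=63, l=37, 5=57
24-bit: (2<<18) | (63<<12) | (37<<6) | 57
      = 0x080000 | 0x03F000 | 0x000940 | 0x000039
      = 0x0BF979
Bytes: (v>>16)&0xFF=0B, (v>>8)&0xFF=F9, v&0xFF=79

Answer: 0x0BF979 0B F9 79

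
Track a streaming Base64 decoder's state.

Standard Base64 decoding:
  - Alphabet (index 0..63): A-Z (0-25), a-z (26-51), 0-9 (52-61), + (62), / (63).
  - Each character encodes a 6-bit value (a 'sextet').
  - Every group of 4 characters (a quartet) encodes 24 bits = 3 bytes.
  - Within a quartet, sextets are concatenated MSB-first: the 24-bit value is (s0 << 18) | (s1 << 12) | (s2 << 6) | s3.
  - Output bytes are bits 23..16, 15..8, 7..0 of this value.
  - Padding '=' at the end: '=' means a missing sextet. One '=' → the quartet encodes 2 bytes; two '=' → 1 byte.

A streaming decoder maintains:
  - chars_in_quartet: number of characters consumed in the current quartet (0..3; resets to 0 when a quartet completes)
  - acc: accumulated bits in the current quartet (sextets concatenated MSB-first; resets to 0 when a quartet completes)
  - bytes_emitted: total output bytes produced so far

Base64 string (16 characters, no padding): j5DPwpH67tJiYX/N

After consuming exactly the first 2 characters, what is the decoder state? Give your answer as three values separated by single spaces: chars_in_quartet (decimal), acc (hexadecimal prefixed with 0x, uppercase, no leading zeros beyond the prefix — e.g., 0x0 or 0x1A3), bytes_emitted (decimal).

After char 0 ('j'=35): chars_in_quartet=1 acc=0x23 bytes_emitted=0
After char 1 ('5'=57): chars_in_quartet=2 acc=0x8F9 bytes_emitted=0

Answer: 2 0x8F9 0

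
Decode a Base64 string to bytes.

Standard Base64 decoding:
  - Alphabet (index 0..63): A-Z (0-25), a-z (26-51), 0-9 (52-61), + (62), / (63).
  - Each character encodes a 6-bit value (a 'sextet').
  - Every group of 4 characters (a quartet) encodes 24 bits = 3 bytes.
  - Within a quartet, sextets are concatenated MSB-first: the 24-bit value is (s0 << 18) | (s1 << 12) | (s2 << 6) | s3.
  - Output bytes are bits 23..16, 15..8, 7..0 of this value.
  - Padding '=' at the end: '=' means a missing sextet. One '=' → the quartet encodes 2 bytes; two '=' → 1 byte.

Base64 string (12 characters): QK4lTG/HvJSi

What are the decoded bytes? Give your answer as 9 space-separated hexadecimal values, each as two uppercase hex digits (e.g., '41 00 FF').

After char 0 ('Q'=16): chars_in_quartet=1 acc=0x10 bytes_emitted=0
After char 1 ('K'=10): chars_in_quartet=2 acc=0x40A bytes_emitted=0
After char 2 ('4'=56): chars_in_quartet=3 acc=0x102B8 bytes_emitted=0
After char 3 ('l'=37): chars_in_quartet=4 acc=0x40AE25 -> emit 40 AE 25, reset; bytes_emitted=3
After char 4 ('T'=19): chars_in_quartet=1 acc=0x13 bytes_emitted=3
After char 5 ('G'=6): chars_in_quartet=2 acc=0x4C6 bytes_emitted=3
After char 6 ('/'=63): chars_in_quartet=3 acc=0x131BF bytes_emitted=3
After char 7 ('H'=7): chars_in_quartet=4 acc=0x4C6FC7 -> emit 4C 6F C7, reset; bytes_emitted=6
After char 8 ('v'=47): chars_in_quartet=1 acc=0x2F bytes_emitted=6
After char 9 ('J'=9): chars_in_quartet=2 acc=0xBC9 bytes_emitted=6
After char 10 ('S'=18): chars_in_quartet=3 acc=0x2F252 bytes_emitted=6
After char 11 ('i'=34): chars_in_quartet=4 acc=0xBC94A2 -> emit BC 94 A2, reset; bytes_emitted=9

Answer: 40 AE 25 4C 6F C7 BC 94 A2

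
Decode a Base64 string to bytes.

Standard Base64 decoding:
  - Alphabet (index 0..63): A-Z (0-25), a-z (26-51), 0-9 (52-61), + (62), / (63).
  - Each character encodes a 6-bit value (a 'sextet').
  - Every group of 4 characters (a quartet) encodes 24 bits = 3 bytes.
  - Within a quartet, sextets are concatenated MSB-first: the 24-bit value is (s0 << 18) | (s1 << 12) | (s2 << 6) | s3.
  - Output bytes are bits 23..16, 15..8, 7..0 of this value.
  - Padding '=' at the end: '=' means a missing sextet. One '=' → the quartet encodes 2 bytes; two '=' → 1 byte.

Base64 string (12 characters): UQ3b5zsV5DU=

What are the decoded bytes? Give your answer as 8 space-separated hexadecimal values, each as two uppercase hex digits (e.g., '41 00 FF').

After char 0 ('U'=20): chars_in_quartet=1 acc=0x14 bytes_emitted=0
After char 1 ('Q'=16): chars_in_quartet=2 acc=0x510 bytes_emitted=0
After char 2 ('3'=55): chars_in_quartet=3 acc=0x14437 bytes_emitted=0
After char 3 ('b'=27): chars_in_quartet=4 acc=0x510DDB -> emit 51 0D DB, reset; bytes_emitted=3
After char 4 ('5'=57): chars_in_quartet=1 acc=0x39 bytes_emitted=3
After char 5 ('z'=51): chars_in_quartet=2 acc=0xE73 bytes_emitted=3
After char 6 ('s'=44): chars_in_quartet=3 acc=0x39CEC bytes_emitted=3
After char 7 ('V'=21): chars_in_quartet=4 acc=0xE73B15 -> emit E7 3B 15, reset; bytes_emitted=6
After char 8 ('5'=57): chars_in_quartet=1 acc=0x39 bytes_emitted=6
After char 9 ('D'=3): chars_in_quartet=2 acc=0xE43 bytes_emitted=6
After char 10 ('U'=20): chars_in_quartet=3 acc=0x390D4 bytes_emitted=6
Padding '=': partial quartet acc=0x390D4 -> emit E4 35; bytes_emitted=8

Answer: 51 0D DB E7 3B 15 E4 35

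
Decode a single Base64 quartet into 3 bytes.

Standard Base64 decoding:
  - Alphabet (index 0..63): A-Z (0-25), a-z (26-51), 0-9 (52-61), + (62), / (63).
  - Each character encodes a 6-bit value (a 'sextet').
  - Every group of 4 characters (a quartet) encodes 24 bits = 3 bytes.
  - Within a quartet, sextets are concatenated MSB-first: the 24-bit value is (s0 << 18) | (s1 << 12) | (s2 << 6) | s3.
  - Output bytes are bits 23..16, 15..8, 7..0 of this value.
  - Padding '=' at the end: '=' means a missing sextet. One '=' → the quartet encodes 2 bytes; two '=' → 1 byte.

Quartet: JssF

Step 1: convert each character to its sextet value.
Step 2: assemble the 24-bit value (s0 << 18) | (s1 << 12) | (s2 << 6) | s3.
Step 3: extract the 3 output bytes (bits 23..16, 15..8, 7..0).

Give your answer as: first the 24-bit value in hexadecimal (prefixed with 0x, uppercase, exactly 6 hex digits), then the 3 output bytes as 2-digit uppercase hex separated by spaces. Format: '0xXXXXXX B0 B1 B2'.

Sextets: J=9, s=44, s=44, F=5
24-bit: (9<<18) | (44<<12) | (44<<6) | 5
      = 0x240000 | 0x02C000 | 0x000B00 | 0x000005
      = 0x26CB05
Bytes: (v>>16)&0xFF=26, (v>>8)&0xFF=CB, v&0xFF=05

Answer: 0x26CB05 26 CB 05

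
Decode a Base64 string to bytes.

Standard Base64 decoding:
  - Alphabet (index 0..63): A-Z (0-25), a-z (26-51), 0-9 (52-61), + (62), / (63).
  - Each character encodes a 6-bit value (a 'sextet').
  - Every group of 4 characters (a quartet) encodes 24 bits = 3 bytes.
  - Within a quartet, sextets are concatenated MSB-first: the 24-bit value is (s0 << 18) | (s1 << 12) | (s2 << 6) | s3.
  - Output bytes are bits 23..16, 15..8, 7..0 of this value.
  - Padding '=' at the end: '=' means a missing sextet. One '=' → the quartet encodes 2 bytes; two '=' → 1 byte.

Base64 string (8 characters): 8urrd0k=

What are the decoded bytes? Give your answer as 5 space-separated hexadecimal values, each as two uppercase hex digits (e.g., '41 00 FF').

After char 0 ('8'=60): chars_in_quartet=1 acc=0x3C bytes_emitted=0
After char 1 ('u'=46): chars_in_quartet=2 acc=0xF2E bytes_emitted=0
After char 2 ('r'=43): chars_in_quartet=3 acc=0x3CBAB bytes_emitted=0
After char 3 ('r'=43): chars_in_quartet=4 acc=0xF2EAEB -> emit F2 EA EB, reset; bytes_emitted=3
After char 4 ('d'=29): chars_in_quartet=1 acc=0x1D bytes_emitted=3
After char 5 ('0'=52): chars_in_quartet=2 acc=0x774 bytes_emitted=3
After char 6 ('k'=36): chars_in_quartet=3 acc=0x1DD24 bytes_emitted=3
Padding '=': partial quartet acc=0x1DD24 -> emit 77 49; bytes_emitted=5

Answer: F2 EA EB 77 49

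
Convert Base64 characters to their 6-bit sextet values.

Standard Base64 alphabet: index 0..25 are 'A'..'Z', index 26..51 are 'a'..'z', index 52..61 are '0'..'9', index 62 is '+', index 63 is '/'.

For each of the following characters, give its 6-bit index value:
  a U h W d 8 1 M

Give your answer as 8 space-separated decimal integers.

'a': a..z range, 26 + ord('a') − ord('a') = 26
'U': A..Z range, ord('U') − ord('A') = 20
'h': a..z range, 26 + ord('h') − ord('a') = 33
'W': A..Z range, ord('W') − ord('A') = 22
'd': a..z range, 26 + ord('d') − ord('a') = 29
'8': 0..9 range, 52 + ord('8') − ord('0') = 60
'1': 0..9 range, 52 + ord('1') − ord('0') = 53
'M': A..Z range, ord('M') − ord('A') = 12

Answer: 26 20 33 22 29 60 53 12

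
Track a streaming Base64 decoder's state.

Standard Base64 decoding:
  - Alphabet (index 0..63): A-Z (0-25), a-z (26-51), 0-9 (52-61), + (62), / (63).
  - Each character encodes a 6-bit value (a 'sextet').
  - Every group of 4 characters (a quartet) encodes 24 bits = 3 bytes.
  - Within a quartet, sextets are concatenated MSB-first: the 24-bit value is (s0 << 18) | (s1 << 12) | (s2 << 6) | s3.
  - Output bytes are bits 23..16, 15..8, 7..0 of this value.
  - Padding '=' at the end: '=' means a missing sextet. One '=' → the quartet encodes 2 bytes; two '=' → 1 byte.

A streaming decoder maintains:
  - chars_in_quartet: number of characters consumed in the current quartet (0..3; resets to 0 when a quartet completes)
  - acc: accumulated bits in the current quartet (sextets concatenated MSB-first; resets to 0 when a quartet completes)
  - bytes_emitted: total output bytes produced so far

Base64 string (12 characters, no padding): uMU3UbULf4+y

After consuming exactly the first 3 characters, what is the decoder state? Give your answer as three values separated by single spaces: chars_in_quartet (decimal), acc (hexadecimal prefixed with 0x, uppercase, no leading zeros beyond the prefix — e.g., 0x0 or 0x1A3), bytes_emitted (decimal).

Answer: 3 0x2E314 0

Derivation:
After char 0 ('u'=46): chars_in_quartet=1 acc=0x2E bytes_emitted=0
After char 1 ('M'=12): chars_in_quartet=2 acc=0xB8C bytes_emitted=0
After char 2 ('U'=20): chars_in_quartet=3 acc=0x2E314 bytes_emitted=0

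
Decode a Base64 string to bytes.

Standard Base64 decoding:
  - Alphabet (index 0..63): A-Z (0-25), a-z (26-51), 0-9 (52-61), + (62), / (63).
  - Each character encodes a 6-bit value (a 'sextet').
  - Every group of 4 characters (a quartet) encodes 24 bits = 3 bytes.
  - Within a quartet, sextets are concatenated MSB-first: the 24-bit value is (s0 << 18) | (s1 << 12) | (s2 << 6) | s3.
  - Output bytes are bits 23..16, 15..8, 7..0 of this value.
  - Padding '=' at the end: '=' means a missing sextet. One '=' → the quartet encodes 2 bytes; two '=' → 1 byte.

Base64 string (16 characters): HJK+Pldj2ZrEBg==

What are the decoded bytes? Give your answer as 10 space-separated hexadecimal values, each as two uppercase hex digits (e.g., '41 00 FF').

After char 0 ('H'=7): chars_in_quartet=1 acc=0x7 bytes_emitted=0
After char 1 ('J'=9): chars_in_quartet=2 acc=0x1C9 bytes_emitted=0
After char 2 ('K'=10): chars_in_quartet=3 acc=0x724A bytes_emitted=0
After char 3 ('+'=62): chars_in_quartet=4 acc=0x1C92BE -> emit 1C 92 BE, reset; bytes_emitted=3
After char 4 ('P'=15): chars_in_quartet=1 acc=0xF bytes_emitted=3
After char 5 ('l'=37): chars_in_quartet=2 acc=0x3E5 bytes_emitted=3
After char 6 ('d'=29): chars_in_quartet=3 acc=0xF95D bytes_emitted=3
After char 7 ('j'=35): chars_in_quartet=4 acc=0x3E5763 -> emit 3E 57 63, reset; bytes_emitted=6
After char 8 ('2'=54): chars_in_quartet=1 acc=0x36 bytes_emitted=6
After char 9 ('Z'=25): chars_in_quartet=2 acc=0xD99 bytes_emitted=6
After char 10 ('r'=43): chars_in_quartet=3 acc=0x3666B bytes_emitted=6
After char 11 ('E'=4): chars_in_quartet=4 acc=0xD99AC4 -> emit D9 9A C4, reset; bytes_emitted=9
After char 12 ('B'=1): chars_in_quartet=1 acc=0x1 bytes_emitted=9
After char 13 ('g'=32): chars_in_quartet=2 acc=0x60 bytes_emitted=9
Padding '==': partial quartet acc=0x60 -> emit 06; bytes_emitted=10

Answer: 1C 92 BE 3E 57 63 D9 9A C4 06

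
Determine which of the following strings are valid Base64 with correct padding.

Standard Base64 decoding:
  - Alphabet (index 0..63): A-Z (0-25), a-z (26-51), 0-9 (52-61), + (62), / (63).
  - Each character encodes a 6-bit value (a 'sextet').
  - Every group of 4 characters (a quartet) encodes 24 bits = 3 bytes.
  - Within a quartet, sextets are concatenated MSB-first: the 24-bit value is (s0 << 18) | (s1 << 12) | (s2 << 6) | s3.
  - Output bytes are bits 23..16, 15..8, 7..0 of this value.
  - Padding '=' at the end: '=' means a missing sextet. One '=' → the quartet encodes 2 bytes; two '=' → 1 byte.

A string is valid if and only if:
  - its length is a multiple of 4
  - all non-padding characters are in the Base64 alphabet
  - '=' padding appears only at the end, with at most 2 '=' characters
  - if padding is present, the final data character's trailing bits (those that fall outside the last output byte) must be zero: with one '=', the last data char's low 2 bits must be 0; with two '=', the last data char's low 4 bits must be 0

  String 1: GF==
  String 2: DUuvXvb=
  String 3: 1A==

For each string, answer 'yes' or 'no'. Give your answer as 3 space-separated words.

String 1: 'GF==' → invalid (bad trailing bits)
String 2: 'DUuvXvb=' → invalid (bad trailing bits)
String 3: '1A==' → valid

Answer: no no yes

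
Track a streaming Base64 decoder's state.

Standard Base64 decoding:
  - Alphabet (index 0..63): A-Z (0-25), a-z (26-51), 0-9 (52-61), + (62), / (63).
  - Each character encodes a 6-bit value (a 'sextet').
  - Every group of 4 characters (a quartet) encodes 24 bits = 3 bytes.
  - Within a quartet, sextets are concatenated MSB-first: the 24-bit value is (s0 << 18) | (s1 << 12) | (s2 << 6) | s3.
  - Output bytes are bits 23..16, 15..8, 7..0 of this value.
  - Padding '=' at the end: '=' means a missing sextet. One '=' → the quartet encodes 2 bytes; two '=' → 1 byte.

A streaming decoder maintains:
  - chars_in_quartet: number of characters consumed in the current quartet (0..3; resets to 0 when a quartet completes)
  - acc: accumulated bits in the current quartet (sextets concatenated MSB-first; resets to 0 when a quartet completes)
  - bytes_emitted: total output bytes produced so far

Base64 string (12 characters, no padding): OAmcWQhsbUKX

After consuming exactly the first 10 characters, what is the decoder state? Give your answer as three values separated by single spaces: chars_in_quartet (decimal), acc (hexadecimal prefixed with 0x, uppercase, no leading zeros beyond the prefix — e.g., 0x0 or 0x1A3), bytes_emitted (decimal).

After char 0 ('O'=14): chars_in_quartet=1 acc=0xE bytes_emitted=0
After char 1 ('A'=0): chars_in_quartet=2 acc=0x380 bytes_emitted=0
After char 2 ('m'=38): chars_in_quartet=3 acc=0xE026 bytes_emitted=0
After char 3 ('c'=28): chars_in_quartet=4 acc=0x38099C -> emit 38 09 9C, reset; bytes_emitted=3
After char 4 ('W'=22): chars_in_quartet=1 acc=0x16 bytes_emitted=3
After char 5 ('Q'=16): chars_in_quartet=2 acc=0x590 bytes_emitted=3
After char 6 ('h'=33): chars_in_quartet=3 acc=0x16421 bytes_emitted=3
After char 7 ('s'=44): chars_in_quartet=4 acc=0x59086C -> emit 59 08 6C, reset; bytes_emitted=6
After char 8 ('b'=27): chars_in_quartet=1 acc=0x1B bytes_emitted=6
After char 9 ('U'=20): chars_in_quartet=2 acc=0x6D4 bytes_emitted=6

Answer: 2 0x6D4 6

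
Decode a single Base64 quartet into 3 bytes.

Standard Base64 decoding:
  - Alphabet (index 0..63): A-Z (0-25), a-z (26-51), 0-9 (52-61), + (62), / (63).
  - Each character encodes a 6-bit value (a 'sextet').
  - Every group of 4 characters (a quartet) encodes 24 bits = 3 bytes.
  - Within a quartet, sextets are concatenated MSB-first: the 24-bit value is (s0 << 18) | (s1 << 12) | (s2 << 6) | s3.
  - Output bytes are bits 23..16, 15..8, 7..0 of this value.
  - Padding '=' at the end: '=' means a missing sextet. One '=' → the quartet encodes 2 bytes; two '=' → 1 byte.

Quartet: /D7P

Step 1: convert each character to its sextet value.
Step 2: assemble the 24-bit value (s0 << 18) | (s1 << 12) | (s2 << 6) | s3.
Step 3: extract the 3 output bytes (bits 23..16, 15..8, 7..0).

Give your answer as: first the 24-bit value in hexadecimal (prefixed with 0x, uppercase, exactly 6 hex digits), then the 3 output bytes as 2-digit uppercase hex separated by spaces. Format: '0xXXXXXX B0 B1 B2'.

Answer: 0xFC3ECF FC 3E CF

Derivation:
Sextets: /=63, D=3, 7=59, P=15
24-bit: (63<<18) | (3<<12) | (59<<6) | 15
      = 0xFC0000 | 0x003000 | 0x000EC0 | 0x00000F
      = 0xFC3ECF
Bytes: (v>>16)&0xFF=FC, (v>>8)&0xFF=3E, v&0xFF=CF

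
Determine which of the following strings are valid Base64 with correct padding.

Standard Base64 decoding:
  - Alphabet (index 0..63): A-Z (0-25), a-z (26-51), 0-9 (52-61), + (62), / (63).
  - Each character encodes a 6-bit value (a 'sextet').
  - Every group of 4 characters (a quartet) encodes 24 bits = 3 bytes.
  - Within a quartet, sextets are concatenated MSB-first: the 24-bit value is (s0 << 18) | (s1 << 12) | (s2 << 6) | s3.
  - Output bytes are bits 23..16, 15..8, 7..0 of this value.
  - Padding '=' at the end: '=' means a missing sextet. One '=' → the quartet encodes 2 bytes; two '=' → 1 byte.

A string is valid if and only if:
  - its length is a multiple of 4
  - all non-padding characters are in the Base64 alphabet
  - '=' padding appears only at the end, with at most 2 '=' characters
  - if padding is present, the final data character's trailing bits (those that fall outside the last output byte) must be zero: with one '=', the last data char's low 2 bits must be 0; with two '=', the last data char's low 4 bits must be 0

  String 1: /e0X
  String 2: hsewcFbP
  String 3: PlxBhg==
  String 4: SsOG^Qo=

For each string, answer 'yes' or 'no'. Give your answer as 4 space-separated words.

String 1: '/e0X' → valid
String 2: 'hsewcFbP' → valid
String 3: 'PlxBhg==' → valid
String 4: 'SsOG^Qo=' → invalid (bad char(s): ['^'])

Answer: yes yes yes no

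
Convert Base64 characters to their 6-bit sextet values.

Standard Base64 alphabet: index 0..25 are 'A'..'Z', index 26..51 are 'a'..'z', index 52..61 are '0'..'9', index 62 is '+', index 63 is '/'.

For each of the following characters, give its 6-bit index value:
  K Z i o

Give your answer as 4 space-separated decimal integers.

'K': A..Z range, ord('K') − ord('A') = 10
'Z': A..Z range, ord('Z') − ord('A') = 25
'i': a..z range, 26 + ord('i') − ord('a') = 34
'o': a..z range, 26 + ord('o') − ord('a') = 40

Answer: 10 25 34 40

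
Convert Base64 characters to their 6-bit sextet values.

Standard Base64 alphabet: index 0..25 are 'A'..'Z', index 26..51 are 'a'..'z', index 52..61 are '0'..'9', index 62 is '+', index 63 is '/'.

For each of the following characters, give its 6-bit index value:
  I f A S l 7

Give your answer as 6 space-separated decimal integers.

Answer: 8 31 0 18 37 59

Derivation:
'I': A..Z range, ord('I') − ord('A') = 8
'f': a..z range, 26 + ord('f') − ord('a') = 31
'A': A..Z range, ord('A') − ord('A') = 0
'S': A..Z range, ord('S') − ord('A') = 18
'l': a..z range, 26 + ord('l') − ord('a') = 37
'7': 0..9 range, 52 + ord('7') − ord('0') = 59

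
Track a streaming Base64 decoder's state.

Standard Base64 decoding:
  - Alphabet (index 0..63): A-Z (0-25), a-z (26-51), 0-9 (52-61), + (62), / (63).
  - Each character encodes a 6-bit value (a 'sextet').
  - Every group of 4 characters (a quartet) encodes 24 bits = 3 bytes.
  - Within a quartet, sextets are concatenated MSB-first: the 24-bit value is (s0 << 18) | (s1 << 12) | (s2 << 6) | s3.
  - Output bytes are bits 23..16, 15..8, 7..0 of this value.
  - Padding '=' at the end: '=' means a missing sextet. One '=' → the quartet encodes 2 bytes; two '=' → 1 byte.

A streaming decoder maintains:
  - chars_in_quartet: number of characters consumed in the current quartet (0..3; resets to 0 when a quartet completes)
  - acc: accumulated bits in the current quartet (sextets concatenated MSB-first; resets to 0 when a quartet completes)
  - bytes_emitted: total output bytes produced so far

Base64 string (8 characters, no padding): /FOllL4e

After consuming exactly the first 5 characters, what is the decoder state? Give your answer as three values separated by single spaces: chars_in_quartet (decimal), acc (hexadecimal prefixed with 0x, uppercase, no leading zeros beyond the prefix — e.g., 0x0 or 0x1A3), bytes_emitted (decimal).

After char 0 ('/'=63): chars_in_quartet=1 acc=0x3F bytes_emitted=0
After char 1 ('F'=5): chars_in_quartet=2 acc=0xFC5 bytes_emitted=0
After char 2 ('O'=14): chars_in_quartet=3 acc=0x3F14E bytes_emitted=0
After char 3 ('l'=37): chars_in_quartet=4 acc=0xFC53A5 -> emit FC 53 A5, reset; bytes_emitted=3
After char 4 ('l'=37): chars_in_quartet=1 acc=0x25 bytes_emitted=3

Answer: 1 0x25 3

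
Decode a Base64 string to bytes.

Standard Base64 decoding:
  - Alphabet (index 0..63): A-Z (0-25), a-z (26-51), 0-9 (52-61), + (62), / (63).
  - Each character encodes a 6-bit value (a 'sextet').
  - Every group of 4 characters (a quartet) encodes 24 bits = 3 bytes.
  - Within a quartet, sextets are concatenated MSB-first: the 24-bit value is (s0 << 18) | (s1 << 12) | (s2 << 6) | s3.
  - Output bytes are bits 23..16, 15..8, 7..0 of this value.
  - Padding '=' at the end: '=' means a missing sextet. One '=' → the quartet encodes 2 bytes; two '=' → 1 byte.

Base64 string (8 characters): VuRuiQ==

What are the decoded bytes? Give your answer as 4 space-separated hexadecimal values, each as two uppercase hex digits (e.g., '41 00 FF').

Answer: 56 E4 6E 89

Derivation:
After char 0 ('V'=21): chars_in_quartet=1 acc=0x15 bytes_emitted=0
After char 1 ('u'=46): chars_in_quartet=2 acc=0x56E bytes_emitted=0
After char 2 ('R'=17): chars_in_quartet=3 acc=0x15B91 bytes_emitted=0
After char 3 ('u'=46): chars_in_quartet=4 acc=0x56E46E -> emit 56 E4 6E, reset; bytes_emitted=3
After char 4 ('i'=34): chars_in_quartet=1 acc=0x22 bytes_emitted=3
After char 5 ('Q'=16): chars_in_quartet=2 acc=0x890 bytes_emitted=3
Padding '==': partial quartet acc=0x890 -> emit 89; bytes_emitted=4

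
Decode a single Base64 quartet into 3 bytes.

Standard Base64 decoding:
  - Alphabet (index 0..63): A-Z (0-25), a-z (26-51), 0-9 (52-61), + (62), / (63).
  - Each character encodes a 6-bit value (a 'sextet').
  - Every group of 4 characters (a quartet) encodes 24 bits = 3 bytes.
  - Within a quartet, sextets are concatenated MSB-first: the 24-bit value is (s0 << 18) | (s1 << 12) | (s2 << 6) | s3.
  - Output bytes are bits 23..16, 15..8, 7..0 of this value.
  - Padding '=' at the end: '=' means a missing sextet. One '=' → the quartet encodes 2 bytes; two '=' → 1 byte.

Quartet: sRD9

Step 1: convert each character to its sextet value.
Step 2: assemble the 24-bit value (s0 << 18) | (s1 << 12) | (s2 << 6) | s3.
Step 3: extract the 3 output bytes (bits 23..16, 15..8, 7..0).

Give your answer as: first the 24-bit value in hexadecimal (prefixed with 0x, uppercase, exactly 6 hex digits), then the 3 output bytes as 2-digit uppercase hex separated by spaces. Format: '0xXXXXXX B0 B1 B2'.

Sextets: s=44, R=17, D=3, 9=61
24-bit: (44<<18) | (17<<12) | (3<<6) | 61
      = 0xB00000 | 0x011000 | 0x0000C0 | 0x00003D
      = 0xB110FD
Bytes: (v>>16)&0xFF=B1, (v>>8)&0xFF=10, v&0xFF=FD

Answer: 0xB110FD B1 10 FD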